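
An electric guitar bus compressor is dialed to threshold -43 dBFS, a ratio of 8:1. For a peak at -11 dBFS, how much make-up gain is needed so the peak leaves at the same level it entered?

The peak compresses to -43 + 32/8 = -39 dBFS.
To reach -11 dBFS requires -11 − (-39) = 28 dB of make-up.

28 dB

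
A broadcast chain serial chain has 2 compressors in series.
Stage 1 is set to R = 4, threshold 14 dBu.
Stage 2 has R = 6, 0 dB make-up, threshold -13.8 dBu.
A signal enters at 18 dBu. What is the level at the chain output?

Stage 1: overshoot 4 dB → 4/4 = 1 dB → 15 dBu.
Stage 2: overshoot 28.8 dB → 28.8/6 = 4.8 dB → -9 dBu.

-9 dBu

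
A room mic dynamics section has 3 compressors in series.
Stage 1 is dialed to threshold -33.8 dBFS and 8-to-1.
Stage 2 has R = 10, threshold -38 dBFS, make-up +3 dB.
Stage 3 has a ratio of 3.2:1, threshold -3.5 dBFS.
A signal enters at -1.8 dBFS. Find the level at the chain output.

-34.18 dBFS

Stage 1: overshoot 32 dB → 32/8 = 4 dB → -29.8 dBFS.
Stage 2: overshoot 8.2 dB → 8.2/10 = 0.82 dB → -37.18 dBFS; +3 dB make-up → -34.18 dBFS.
Stage 3: below threshold (-34.18 ≤ -3.5); passes unchanged; output -34.18 dBFS.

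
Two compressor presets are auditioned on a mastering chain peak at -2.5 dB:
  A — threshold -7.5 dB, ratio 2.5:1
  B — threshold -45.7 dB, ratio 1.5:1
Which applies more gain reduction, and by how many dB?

B, by 11.4 dB

A: overshoot 5 dB → output overshoot 2 dB → GR 3 dB.
B: overshoot 43.2 dB → output overshoot 28.8 dB → GR 14.4 dB.
Difference: 11.4 dB in favour of B.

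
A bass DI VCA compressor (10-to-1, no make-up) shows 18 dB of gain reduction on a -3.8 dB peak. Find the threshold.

-23.8 dB

Let T be the threshold. Output overshoot = (input overshoot)/R, so -21.8 − T = (-3.8 − T)/10.
10·(-21.8 − T) = -3.8 − T → 9·T = -218 − (-3.8) = -214.2.
T = -214.2/9 = -23.8 dB.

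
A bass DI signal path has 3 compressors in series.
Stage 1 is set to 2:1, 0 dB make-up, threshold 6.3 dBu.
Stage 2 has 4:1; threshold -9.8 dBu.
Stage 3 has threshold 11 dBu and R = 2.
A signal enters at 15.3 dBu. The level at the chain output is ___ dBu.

-4.65 dBu

Stage 1: 9 dB above 6.3 dBu, reduced 2:1 to 4.5 dB above → 10.8 dBu.
Stage 2: 10.8 dBu is 20.6 dB over -9.8 dBu; at 4:1 that becomes 5.15 dB over, giving -4.65 dBu.
Stage 3: -4.65 dBu ≤ 11 dBu, so stage 3 doesn't engage; output -4.65 dBu.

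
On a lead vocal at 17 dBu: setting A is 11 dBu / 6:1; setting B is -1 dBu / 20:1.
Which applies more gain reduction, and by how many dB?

A: overshoot 6 dB → output overshoot 1 dB → GR 5 dB.
B: overshoot 18 dB → output overshoot 0.9 dB → GR 17.1 dB.
Difference: 12.1 dB in favour of B.

B, by 12.1 dB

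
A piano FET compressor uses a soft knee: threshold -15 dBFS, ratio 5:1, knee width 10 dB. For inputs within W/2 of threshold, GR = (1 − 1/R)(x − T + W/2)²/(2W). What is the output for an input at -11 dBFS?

-14.24 dBFS

x − T + W/2 = -11 − (-15) + 5 = 9.
GR = (1 − 1/5) × 9² / 20 = 0.8 × 81 / 20 = 3.24 dB.
Output = -11 − 3.24 = -14.24 dBFS.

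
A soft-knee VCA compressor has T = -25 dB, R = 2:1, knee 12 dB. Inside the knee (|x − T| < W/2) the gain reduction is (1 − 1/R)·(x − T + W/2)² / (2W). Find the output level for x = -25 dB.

-25.75 dB

x − T + W/2 = -25 − (-25) + 6 = 6.
GR = (1 − 1/2) × 6² / 24 = 0.5 × 36 / 24 = 0.75 dB.
Output = -25 − 0.75 = -25.75 dB.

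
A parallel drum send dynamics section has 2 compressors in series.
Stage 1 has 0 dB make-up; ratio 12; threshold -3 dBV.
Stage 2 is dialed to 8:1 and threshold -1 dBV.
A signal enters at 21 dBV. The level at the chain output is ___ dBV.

Stage 1: 21 dBV is 24 dB over -3 dBV; at 12:1 that becomes 2 dB over, giving -1 dBV.
Stage 2: below threshold (-1 ≤ -1); passes unchanged; output -1 dBV.

-1 dBV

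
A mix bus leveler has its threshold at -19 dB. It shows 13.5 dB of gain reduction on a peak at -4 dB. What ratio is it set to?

Input overshoot = -4 − (-19) = 15 dB.
Output overshoot = 15 − 13.5 = 1.5 dB.
Ratio = input overshoot / output overshoot = 15 / 1.5 = 10.

10:1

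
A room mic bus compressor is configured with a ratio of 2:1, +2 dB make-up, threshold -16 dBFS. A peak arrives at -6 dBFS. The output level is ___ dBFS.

The input is 10 dB above the -16 dBFS threshold.
At 2:1 the overshoot is divided by 2, leaving 5 dB above threshold.
So the level is -16 + 5 = -11 dBFS; make-up adds 2 dB, giving -9 dBFS.

-9 dBFS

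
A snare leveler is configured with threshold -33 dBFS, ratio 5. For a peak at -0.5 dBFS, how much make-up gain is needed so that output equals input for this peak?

26 dB

The peak compresses to -33 + 32.5/5 = -26.5 dBFS.
To reach -0.5 dBFS requires -0.5 − (-26.5) = 26 dB of make-up.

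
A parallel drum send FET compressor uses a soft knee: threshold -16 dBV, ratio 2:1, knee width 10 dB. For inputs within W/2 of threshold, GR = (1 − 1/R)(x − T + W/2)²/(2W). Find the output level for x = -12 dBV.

x − T + W/2 = -12 − (-16) + 5 = 9.
GR = (1 − 1/2) × 9² / 20 = 0.5 × 81 / 20 = 2.025 dB.
Output = -12 − 2.025 = -14.025 dBV.

-14.025 dBV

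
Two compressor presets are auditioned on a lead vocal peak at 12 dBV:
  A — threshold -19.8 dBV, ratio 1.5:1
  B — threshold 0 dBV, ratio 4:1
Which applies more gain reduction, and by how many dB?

A: overshoot 31.8 dB → output overshoot 21.2 dB → GR 10.6 dB.
B: overshoot 12 dB → output overshoot 3 dB → GR 9 dB.
Difference: 1.6 dB in favour of A.

A, by 1.6 dB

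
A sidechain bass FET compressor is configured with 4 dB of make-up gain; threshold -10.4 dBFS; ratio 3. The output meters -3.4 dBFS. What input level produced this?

Stripping the +4 dB make-up gives -7.4 dBFS at the gain stage.
The compressed level sits -7.4 − (-10.4) = 3 dB over threshold.
Input overshoot = R × output overshoot = 9 dB → input = -10.4 + 9 = -1.4 dBFS.

-1.4 dBFS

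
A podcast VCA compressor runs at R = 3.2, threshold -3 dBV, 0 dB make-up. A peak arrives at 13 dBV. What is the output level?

2 dBV

Overshoot: 13 − (-3) = 16 dB.
3.2:1 compression reduces that to 16/3.2 = 5 dB over.
So the level is -3 + 5 = 2 dBV.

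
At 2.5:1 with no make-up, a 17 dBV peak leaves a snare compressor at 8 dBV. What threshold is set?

2 dBV

Input is 15 dB above T (since output overshoot × R = input overshoot: (8 − T)·2.5 = 17 − T gives T = 2 dBV).
Check: 2 + (17 − 2)/2.5 = 2 + 6 = 8 dBV. ✓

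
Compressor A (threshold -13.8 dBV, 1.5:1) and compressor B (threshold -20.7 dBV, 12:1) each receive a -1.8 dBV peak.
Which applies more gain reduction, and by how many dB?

A: 12 dB over, compressed to 8 dB over, so 4 dB of GR.
B: 18.9 dB over, compressed to 1.575 dB over, so 17.325 dB of GR.
Difference: 13.325 dB in favour of B.

B, by 13.325 dB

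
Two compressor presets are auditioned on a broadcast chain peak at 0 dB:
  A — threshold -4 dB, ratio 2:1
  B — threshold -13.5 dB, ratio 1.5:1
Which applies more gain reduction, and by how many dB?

B, by 2.5 dB

A: 4 dB over, compressed to 2 dB over, so 2 dB of GR.
B: 13.5 dB over, compressed to 9 dB over, so 4.5 dB of GR.
B applies 2.5 dB more gain reduction.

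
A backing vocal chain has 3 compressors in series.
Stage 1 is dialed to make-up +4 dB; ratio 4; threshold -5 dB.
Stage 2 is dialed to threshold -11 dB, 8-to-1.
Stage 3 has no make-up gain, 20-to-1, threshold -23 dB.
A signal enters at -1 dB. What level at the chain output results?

Stage 1: -1 dB is 4 dB over -5 dB; at 4:1 that becomes 1 dB over, giving -4 dB; +4 dB make-up → 0 dB.
Stage 2: overshoot 11 dB → 11/8 = 1.375 dB → -9.625 dB.
Stage 3: 13.375 dB above -23 dB, reduced 20:1 to 0.66875 dB above → -22.33125 dB.

-22.33125 dB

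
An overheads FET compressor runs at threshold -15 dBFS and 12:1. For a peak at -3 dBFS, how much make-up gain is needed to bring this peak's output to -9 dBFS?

5 dB

The peak compresses to -15 + 12/12 = -14 dBFS.
To reach -9 dBFS requires -9 − (-14) = 5 dB of make-up.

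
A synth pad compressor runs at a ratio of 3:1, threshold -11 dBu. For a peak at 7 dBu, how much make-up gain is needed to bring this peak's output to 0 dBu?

5 dB

The peak compresses to -11 + 18/3 = -5 dBu.
To reach 0 dBu requires 0 − (-5) = 5 dB of make-up.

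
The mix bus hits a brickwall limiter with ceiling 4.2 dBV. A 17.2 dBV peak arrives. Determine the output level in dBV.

4.2 dBV

A brickwall limiter is an ∞:1 compressor: any input above the ceiling is clamped to 4.2 dBV.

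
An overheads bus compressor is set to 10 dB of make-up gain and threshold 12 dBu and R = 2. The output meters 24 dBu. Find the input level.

Before make-up, the level was 24 − 10 = 14 dBu.
The compressed level sits 14 − 12 = 2 dB over threshold.
Undo the ratio: input overshoot = 2 × 2 = 4 dB, giving input = 16 dBu.

16 dBu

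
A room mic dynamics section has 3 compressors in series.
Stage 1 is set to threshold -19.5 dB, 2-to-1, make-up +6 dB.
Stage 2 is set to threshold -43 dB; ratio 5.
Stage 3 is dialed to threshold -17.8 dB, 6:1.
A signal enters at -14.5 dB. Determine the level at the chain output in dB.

Stage 1: -14.5 dB is 5 dB over -19.5 dB; at 2:1 that becomes 2.5 dB over, giving -17 dB; +6 dB make-up → -11 dB.
Stage 2: -11 dB is 32 dB over -43 dB; at 5:1 that becomes 6.4 dB over, giving -36.6 dB.
Stage 3: -36.6 dB is at or below the -17.8 dB threshold — no compression; output -36.6 dB.

-36.6 dB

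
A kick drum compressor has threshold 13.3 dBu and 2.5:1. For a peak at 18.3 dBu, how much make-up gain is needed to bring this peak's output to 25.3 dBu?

10 dB

Overshoot 5 dB → 5/2.5 = 2 dB after compression, so the compressed level is 13.3 + 2 = 15.3 dBu.
Make-up = target − compressed = 25.3 − 15.3 = 10 dB.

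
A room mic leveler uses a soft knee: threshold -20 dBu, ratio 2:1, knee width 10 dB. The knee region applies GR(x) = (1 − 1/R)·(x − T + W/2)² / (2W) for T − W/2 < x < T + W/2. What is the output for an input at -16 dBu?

-18.025 dBu

x − T + W/2 = -16 − (-20) + 5 = 9.
GR = (1 − 1/2) × 9² / 20 = 0.5 × 81 / 20 = 2.025 dB.
Output = -16 − 2.025 = -18.025 dBu.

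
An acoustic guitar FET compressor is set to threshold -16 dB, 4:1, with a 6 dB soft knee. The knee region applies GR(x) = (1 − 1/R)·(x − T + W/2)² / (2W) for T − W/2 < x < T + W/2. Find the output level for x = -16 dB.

-16.5625 dB

x − T + W/2 = -16 − (-16) + 3 = 3.
GR = (1 − 1/4) × 3² / 12 = 0.75 × 9 / 12 = 0.5625 dB.
Output = -16 − 0.5625 = -16.5625 dB.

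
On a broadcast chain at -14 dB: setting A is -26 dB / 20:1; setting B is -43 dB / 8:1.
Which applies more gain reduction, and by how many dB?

B, by 13.975 dB

A: 12 dB over, compressed to 0.6 dB over, so 11.4 dB of GR.
B: 29 dB over, compressed to 3.625 dB over, so 25.375 dB of GR.
B applies 13.975 dB more gain reduction.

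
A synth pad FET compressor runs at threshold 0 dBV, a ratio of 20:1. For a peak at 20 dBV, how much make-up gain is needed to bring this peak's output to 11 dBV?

Overshoot 20 dB → 20/20 = 1 dB after compression, so the compressed level is 0 + 1 = 1 dBV.
Make-up = target − compressed = 11 − 1 = 10 dB.

10 dB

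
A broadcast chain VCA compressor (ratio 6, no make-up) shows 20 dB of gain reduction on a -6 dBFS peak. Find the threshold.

Gain reduction = -6 − (-26) = 20 dB; output overshoot = GR / (R − 1) = 20 / 5 = 4 dB.
Threshold = output − output overshoot = -26 − 4 = -30 dBFS.

-30 dBFS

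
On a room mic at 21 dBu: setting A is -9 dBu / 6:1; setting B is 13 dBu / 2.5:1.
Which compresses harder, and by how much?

A, by 20.2 dB

A: 30 dB over, compressed to 5 dB over, so 25 dB of GR.
B: 8 dB over, compressed to 3.2 dB over, so 4.8 dB of GR.
A reduces 20.2 dB more.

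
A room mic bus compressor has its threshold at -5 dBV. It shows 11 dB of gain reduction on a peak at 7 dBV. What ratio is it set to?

Input overshoot = 7 − (-5) = 12 dB.
Output overshoot = 12 − 11 = 1 dB.
Ratio = input overshoot / output overshoot = 12 / 1 = 12.

12:1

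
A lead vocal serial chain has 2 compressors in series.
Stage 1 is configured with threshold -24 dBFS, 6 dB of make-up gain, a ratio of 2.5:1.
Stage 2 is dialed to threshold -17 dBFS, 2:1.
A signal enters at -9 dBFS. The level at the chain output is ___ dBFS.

-14.5 dBFS

Stage 1: overshoot 15 dB → 15/2.5 = 6 dB → -18 dBFS; +6 dB make-up → -12 dBFS.
Stage 2: 5 dB above -17 dBFS, reduced 2:1 to 2.5 dB above → -14.5 dBFS.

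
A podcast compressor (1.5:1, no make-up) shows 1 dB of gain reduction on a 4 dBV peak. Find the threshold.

1 dBV

Input is 3 dB above T (since output overshoot × R = input overshoot: (3 − T)·1.5 = 4 − T gives T = 1 dBV).
Check: 1 + (4 − 1)/1.5 = 1 + 2 = 3 dBV. ✓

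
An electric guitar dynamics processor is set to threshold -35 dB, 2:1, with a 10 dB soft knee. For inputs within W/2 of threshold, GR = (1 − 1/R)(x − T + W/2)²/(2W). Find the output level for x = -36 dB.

x − T + W/2 = -36 − (-35) + 5 = 4.
GR = (1 − 1/2) × 4² / 20 = 0.5 × 16 / 20 = 0.4 dB.
Output = -36 − 0.4 = -36.4 dB.

-36.4 dB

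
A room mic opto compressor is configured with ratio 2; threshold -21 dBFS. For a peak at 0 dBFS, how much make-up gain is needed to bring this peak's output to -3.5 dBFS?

Without make-up, output = threshold + overshoot/2 = -21 + 10.5 = -10.5 dBFS.
Gap to target: 7 dB.

7 dB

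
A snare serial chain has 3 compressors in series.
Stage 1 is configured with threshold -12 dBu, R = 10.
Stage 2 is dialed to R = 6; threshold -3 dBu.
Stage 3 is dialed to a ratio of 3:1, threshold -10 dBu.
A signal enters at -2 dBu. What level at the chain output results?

Stage 1: 10 dB above -12 dBu, reduced 10:1 to 1 dB above → -11 dBu.
Stage 2: below threshold (-11 ≤ -3); passes unchanged; output -11 dBu.
Stage 3: below threshold (-11 ≤ -10); passes unchanged; output -11 dBu.

-11 dBu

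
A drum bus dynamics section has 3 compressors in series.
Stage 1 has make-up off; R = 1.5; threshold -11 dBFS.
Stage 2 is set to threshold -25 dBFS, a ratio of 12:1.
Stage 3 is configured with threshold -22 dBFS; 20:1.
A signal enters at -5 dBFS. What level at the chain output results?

Stage 1: -5 dBFS is 6 dB over -11 dBFS; at 1.5:1 that becomes 4 dB over, giving -7 dBFS.
Stage 2: -7 dBFS is 18 dB over -25 dBFS; at 12:1 that becomes 1.5 dB over, giving -23.5 dBFS.
Stage 3: below threshold (-23.5 ≤ -22); passes unchanged; output -23.5 dBFS.

-23.5 dBFS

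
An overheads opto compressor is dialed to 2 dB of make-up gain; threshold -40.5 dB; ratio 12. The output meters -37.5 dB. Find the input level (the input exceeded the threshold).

Remove make-up: -37.5 − 2 = -39.5 dB.
That's 1 dB above the -40.5 dB threshold.
Input overshoot = R × output overshoot = 12 dB → input = -40.5 + 12 = -28.5 dB.

-28.5 dB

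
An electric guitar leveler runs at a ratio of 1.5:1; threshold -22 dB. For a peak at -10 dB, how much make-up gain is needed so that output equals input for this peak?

4 dB

The peak compresses to -22 + 12/1.5 = -14 dB.
To reach -10 dB requires -10 − (-14) = 4 dB of make-up.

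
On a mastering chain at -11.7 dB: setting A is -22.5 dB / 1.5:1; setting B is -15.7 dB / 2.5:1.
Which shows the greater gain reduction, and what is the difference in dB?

A: GR = 10.8 − 10.8/1.5 = 3.6 dB.
B: GR = 4 − 4/2.5 = 2.4 dB.
A reduces 1.2 dB more.

A, by 1.2 dB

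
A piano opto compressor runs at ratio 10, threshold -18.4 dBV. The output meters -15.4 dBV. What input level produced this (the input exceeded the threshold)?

11.6 dBV

That's 3 dB above the -18.4 dBV threshold.
Input overshoot = R × output overshoot = 30 dB → input = -18.4 + 30 = 11.6 dBV.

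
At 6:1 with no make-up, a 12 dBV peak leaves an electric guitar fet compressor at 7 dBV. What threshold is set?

6 dBV

Let T be the threshold. Output overshoot = (input overshoot)/R, so 7 − T = (12 − T)/6.
6·(7 − T) = 12 − T → 5·T = 42 − 12 = 30.
T = 30/5 = 6 dBV.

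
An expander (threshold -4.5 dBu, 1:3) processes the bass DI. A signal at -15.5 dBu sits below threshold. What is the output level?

-37.5 dBu

Below threshold, a 1:3 expander applies gain = (3−1)×(T − x) of attenuation.
(3−1) × 11 = 22 dB, so output = -15.5 − 22 = -37.5 dBu.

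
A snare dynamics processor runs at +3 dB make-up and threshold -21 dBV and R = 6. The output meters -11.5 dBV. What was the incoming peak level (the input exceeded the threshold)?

Stripping the +3 dB make-up gives -14.5 dBV at the gain stage.
The compressed level sits -14.5 − (-21) = 6.5 dB over threshold.
Before 6:1 compression the overshoot was 6.5 × 6 = 39 dB, so input = -21 + 39 = 18 dBV.

18 dBV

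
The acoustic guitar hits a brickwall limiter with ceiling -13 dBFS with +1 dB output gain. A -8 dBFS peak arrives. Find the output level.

At ∞:1, everything above -13 dBFS is held at the ceiling.
Output gain then adds 1 dB: -13 + 1 = -12 dBFS.

-12 dBFS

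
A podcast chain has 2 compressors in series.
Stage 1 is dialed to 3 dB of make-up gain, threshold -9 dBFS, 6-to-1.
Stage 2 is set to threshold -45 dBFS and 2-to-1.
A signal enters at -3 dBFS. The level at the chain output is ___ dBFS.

-25 dBFS

Stage 1: overshoot 6 dB → 6/6 = 1 dB → -8 dBFS; +3 dB make-up → -5 dBFS.
Stage 2: overshoot 40 dB → 40/2 = 20 dB → -25 dBFS.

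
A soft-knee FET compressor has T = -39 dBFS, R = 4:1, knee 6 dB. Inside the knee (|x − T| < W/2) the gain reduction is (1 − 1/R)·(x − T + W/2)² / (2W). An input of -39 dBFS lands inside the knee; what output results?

x − T + W/2 = -39 − (-39) + 3 = 3.
GR = (1 − 1/4) × 3² / 12 = 0.75 × 9 / 12 = 0.5625 dB.
Output = -39 − 0.5625 = -39.5625 dBFS.

-39.5625 dBFS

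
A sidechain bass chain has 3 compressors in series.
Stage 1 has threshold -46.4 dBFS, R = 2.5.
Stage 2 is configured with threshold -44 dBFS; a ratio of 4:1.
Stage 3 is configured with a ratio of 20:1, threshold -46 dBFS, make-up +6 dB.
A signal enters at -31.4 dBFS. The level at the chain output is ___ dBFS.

Stage 1: 15 dB above -46.4 dBFS, reduced 2.5:1 to 6 dB above → -40.4 dBFS.
Stage 2: overshoot 3.6 dB → 3.6/4 = 0.9 dB → -43.1 dBFS.
Stage 3: overshoot 2.9 dB → 2.9/20 = 0.145 dB → -45.855 dBFS; +6 dB make-up → -39.855 dBFS.

-39.855 dBFS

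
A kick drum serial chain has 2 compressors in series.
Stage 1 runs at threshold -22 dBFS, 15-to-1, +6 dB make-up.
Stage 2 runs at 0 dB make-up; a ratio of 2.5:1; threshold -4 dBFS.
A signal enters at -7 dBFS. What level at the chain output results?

-15 dBFS

Stage 1: -7 dBFS is 15 dB over -22 dBFS; at 15:1 that becomes 1 dB over, giving -21 dBFS; +6 dB make-up → -15 dBFS.
Stage 2: below threshold (-15 ≤ -4); passes unchanged; output -15 dBFS.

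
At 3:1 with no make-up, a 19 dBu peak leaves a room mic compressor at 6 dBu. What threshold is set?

-0.5 dBu

Gain reduction = 19 − 6 = 13 dB; output overshoot = GR / (R − 1) = 13 / 2 = 6.5 dB.
Threshold = output − output overshoot = 6 − 6.5 = -0.5 dBu.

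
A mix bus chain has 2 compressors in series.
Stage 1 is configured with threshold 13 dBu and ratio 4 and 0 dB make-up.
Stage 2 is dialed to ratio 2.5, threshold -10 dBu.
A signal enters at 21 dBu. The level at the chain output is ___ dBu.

0 dBu

Stage 1: 8 dB above 13 dBu, reduced 4:1 to 2 dB above → 15 dBu.
Stage 2: 25 dB above -10 dBu, reduced 2.5:1 to 10 dB above → 0 dBu.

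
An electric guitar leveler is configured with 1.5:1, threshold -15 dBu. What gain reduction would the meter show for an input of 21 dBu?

The signal is 36 dB above threshold.
A 1.5:1 ratio leaves 24 dB of that excess.
GR = overshoot in − overshoot out = 36 − 24 = 12 dB.

12 dB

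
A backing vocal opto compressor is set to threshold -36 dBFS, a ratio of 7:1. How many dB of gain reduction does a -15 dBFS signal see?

18 dB

Overshoot = -15 − (-36) = 21 dB.
A 7:1 ratio leaves 3 dB of that excess.
So the signal is attenuated by 21 − 3 = 18 dB.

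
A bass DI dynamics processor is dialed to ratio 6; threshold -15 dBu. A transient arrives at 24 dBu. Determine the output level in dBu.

The input is 39 dB above the -15 dBu threshold.
At 6:1 the overshoot is divided by 6, leaving 6.5 dB above threshold.
That puts the output at -8.5 dBu.

-8.5 dBu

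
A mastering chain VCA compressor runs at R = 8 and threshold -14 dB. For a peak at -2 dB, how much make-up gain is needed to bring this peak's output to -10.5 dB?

2 dB

Without make-up, output = threshold + overshoot/8 = -14 + 1.5 = -12.5 dB.
Gap to target: 2 dB.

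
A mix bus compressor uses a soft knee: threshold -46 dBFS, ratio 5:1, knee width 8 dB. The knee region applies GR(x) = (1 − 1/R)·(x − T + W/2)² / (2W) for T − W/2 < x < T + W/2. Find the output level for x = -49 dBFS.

-49.05 dBFS

x − T + W/2 = -49 − (-46) + 4 = 1.
GR = (1 − 1/5) × 1² / 16 = 0.8 × 1 / 16 = 0.05 dB.
Output = -49 − 0.05 = -49.05 dBFS.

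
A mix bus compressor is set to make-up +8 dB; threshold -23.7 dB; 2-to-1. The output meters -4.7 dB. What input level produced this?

-1.7 dB

Remove make-up: -4.7 − 8 = -12.7 dB.
Post-compression overshoot = -12.7 − (-23.7) = 11 dB.
Undo the ratio: input overshoot = 11 × 2 = 22 dB, giving input = -1.7 dB.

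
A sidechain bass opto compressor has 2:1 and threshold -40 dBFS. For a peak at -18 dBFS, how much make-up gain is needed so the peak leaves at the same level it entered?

11 dB

Overshoot 22 dB → 22/2 = 11 dB after compression, so the compressed level is -40 + 11 = -29 dBFS.
Make-up = target − compressed = -18 − (-29) = 11 dB.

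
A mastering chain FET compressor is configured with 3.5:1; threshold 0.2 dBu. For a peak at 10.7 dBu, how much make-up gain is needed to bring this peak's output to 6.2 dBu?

3 dB

Overshoot 10.5 dB → 10.5/3.5 = 3 dB after compression, so the compressed level is 0.2 + 3 = 3.2 dBu.
Make-up = target − compressed = 6.2 − 3.2 = 3 dB.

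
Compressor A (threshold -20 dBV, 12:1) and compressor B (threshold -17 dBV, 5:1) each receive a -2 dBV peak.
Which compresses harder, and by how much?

A, by 4.5 dB

A: 18 dB over, compressed to 1.5 dB over, so 16.5 dB of GR.
B: 15 dB over, compressed to 3 dB over, so 12 dB of GR.
Difference: 4.5 dB in favour of A.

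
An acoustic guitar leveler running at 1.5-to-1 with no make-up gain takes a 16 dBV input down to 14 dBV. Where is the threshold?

10 dBV

Input is 6 dB above T (since output overshoot × R = input overshoot: (14 − T)·1.5 = 16 − T gives T = 10 dBV).
Check: 10 + (16 − 10)/1.5 = 10 + 4 = 14 dBV. ✓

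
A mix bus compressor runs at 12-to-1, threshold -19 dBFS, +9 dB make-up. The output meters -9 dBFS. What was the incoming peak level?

-7 dBFS

Remove make-up: -9 − 9 = -18 dBFS.
The compressed level sits -18 − (-19) = 1 dB over threshold.
Before 12:1 compression the overshoot was 1 × 12 = 12 dB, so input = -19 + 12 = -7 dBFS.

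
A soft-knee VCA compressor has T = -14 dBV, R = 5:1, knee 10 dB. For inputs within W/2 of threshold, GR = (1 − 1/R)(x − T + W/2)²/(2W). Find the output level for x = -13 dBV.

x − T + W/2 = -13 − (-14) + 5 = 6.
GR = (1 − 1/5) × 6² / 20 = 0.8 × 36 / 20 = 1.44 dB.
Output = -13 − 1.44 = -14.44 dBV.

-14.44 dBV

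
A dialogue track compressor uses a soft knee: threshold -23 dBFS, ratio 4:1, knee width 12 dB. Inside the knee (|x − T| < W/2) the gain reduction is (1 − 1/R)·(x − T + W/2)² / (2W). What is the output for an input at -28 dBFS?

-28.03125 dBFS

x − T + W/2 = -28 − (-23) + 6 = 1.
GR = (1 − 1/4) × 1² / 24 = 0.75 × 1 / 24 = 0.03125 dB.
Output = -28 − 0.03125 = -28.03125 dBFS.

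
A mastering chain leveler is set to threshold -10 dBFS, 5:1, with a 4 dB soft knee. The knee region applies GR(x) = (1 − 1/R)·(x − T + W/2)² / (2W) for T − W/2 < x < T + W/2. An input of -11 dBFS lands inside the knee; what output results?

-11.1 dBFS

x − T + W/2 = -11 − (-10) + 2 = 1.
GR = (1 − 1/5) × 1² / 8 = 0.8 × 1 / 8 = 0.1 dB.
Output = -11 − 0.1 = -11.1 dBFS.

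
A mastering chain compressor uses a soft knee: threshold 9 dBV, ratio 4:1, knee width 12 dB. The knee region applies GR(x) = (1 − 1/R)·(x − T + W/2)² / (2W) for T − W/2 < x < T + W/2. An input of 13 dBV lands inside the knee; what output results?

x − T + W/2 = 13 − 9 + 6 = 10.
GR = (1 − 1/4) × 10² / 24 = 0.75 × 100 / 24 = 3.125 dB.
Output = 13 − 3.125 = 9.875 dBV.

9.875 dBV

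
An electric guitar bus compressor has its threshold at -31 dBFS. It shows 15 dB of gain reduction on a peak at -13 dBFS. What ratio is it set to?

Input overshoot = -13 − (-31) = 18 dB.
Output overshoot = 18 − 15 = 3 dB.
Ratio = input overshoot / output overshoot = 18 / 3 = 6.

6:1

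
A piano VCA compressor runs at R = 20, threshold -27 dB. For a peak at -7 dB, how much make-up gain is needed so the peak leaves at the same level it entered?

Overshoot 20 dB → 20/20 = 1 dB after compression, so the compressed level is -27 + 1 = -26 dB.
Make-up = target − compressed = -7 − (-26) = 19 dB.

19 dB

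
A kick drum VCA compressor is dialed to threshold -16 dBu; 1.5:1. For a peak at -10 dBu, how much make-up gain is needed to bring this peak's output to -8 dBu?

4 dB

Without make-up, output = threshold + overshoot/1.5 = -16 + 4 = -12 dBu.
Gap to target: 4 dB.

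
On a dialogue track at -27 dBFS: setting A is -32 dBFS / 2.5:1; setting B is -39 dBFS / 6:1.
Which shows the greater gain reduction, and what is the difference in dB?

B, by 7 dB

A: GR = 5 − 5/2.5 = 3 dB.
B: GR = 12 − 12/6 = 10 dB.
Difference: 7 dB in favour of B.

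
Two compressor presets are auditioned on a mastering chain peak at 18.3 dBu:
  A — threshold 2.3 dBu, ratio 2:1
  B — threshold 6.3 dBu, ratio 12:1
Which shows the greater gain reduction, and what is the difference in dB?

B, by 3 dB

A: GR = 16 − 16/2 = 8 dB.
B: GR = 12 − 12/12 = 11 dB.
B applies 3 dB more gain reduction.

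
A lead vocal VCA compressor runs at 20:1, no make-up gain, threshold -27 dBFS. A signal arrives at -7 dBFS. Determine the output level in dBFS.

-26 dBFS

The input is 20 dB above the -27 dBFS threshold.
The 20 dB excess becomes 1 dB after 20:1 reduction.
That puts the output at -26 dBFS.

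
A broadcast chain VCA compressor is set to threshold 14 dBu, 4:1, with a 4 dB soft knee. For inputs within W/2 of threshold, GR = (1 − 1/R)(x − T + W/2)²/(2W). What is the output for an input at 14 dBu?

13.625 dBu

x − T + W/2 = 14 − 14 + 2 = 2.
GR = (1 − 1/4) × 2² / 8 = 0.75 × 4 / 8 = 0.375 dB.
Output = 14 − 0.375 = 13.625 dBu.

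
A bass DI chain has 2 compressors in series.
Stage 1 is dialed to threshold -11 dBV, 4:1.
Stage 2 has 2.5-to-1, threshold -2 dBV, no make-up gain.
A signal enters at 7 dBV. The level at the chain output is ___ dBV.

Stage 1: 7 dBV is 18 dB over -11 dBV; at 4:1 that becomes 4.5 dB over, giving -6.5 dBV.
Stage 2: -6.5 dBV ≤ -2 dBV, so stage 2 doesn't engage; output -6.5 dBV.

-6.5 dBV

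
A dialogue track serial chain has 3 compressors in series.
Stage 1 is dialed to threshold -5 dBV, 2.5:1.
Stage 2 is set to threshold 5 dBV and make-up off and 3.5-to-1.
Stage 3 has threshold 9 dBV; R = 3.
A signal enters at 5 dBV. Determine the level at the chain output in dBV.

-1 dBV

Stage 1: overshoot 10 dB → 10/2.5 = 4 dB → -1 dBV.
Stage 2: below threshold (-1 ≤ 5); passes unchanged; output -1 dBV.
Stage 3: -1 dBV is at or below the 9 dBV threshold — no compression; output -1 dBV.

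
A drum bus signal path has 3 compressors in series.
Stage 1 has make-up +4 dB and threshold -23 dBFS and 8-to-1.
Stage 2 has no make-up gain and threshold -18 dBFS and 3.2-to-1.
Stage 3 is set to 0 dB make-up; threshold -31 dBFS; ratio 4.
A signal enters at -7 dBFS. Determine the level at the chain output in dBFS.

-27.671875 dBFS

Stage 1: overshoot 16 dB → 16/8 = 2 dB → -21 dBFS; +4 dB make-up → -17 dBFS.
Stage 2: -17 dBFS is 1 dB over -18 dBFS; at 3.2:1 that becomes 0.3125 dB over, giving -17.6875 dBFS.
Stage 3: overshoot 13.3125 dB → 13.3125/4 = 3.328125 dB → -27.671875 dBFS.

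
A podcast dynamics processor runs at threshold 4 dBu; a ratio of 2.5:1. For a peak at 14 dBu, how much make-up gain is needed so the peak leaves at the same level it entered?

6 dB

Overshoot 10 dB → 10/2.5 = 4 dB after compression, so the compressed level is 4 + 4 = 8 dBu.
Make-up = target − compressed = 14 − 8 = 6 dB.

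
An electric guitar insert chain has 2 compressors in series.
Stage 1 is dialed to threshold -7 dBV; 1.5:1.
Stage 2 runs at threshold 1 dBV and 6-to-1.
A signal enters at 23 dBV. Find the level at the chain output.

3 dBV

Stage 1: overshoot 30 dB → 30/1.5 = 20 dB → 13 dBV.
Stage 2: 13 dBV is 12 dB over 1 dBV; at 6:1 that becomes 2 dB over, giving 3 dBV.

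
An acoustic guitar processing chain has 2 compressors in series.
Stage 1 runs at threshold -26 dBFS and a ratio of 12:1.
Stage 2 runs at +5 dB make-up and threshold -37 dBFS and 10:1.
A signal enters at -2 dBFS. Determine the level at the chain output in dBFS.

Stage 1: overshoot 24 dB → 24/12 = 2 dB → -24 dBFS.
Stage 2: 13 dB above -37 dBFS, reduced 10:1 to 1.3 dB above → -35.7 dBFS; +5 dB make-up → -30.7 dBFS.

-30.7 dBFS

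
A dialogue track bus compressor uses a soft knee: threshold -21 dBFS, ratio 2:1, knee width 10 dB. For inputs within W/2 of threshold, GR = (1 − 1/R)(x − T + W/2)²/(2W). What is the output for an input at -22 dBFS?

-22.4 dBFS

x − T + W/2 = -22 − (-21) + 5 = 4.
GR = (1 − 1/2) × 4² / 20 = 0.5 × 16 / 20 = 0.4 dB.
Output = -22 − 0.4 = -22.4 dBFS.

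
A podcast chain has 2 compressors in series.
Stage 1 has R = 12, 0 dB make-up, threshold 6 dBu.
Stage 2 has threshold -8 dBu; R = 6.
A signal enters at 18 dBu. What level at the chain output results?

-5.5 dBu

Stage 1: 18 dBu is 12 dB over 6 dBu; at 12:1 that becomes 1 dB over, giving 7 dBu.
Stage 2: 7 dBu is 15 dB over -8 dBu; at 6:1 that becomes 2.5 dB over, giving -5.5 dBu.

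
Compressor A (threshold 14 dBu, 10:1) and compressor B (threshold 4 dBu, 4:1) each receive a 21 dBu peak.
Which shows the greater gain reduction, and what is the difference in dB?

A: GR = 7 − 7/10 = 6.3 dB.
B: GR = 17 − 17/4 = 12.75 dB.
Difference: 6.45 dB in favour of B.

B, by 6.45 dB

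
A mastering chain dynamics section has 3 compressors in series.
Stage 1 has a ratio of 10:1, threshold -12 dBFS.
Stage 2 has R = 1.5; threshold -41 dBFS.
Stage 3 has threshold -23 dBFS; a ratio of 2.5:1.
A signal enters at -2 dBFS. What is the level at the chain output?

-22.2 dBFS

Stage 1: overshoot 10 dB → 10/10 = 1 dB → -11 dBFS.
Stage 2: 30 dB above -41 dBFS, reduced 1.5:1 to 20 dB above → -21 dBFS.
Stage 3: 2 dB above -23 dBFS, reduced 2.5:1 to 0.8 dB above → -22.2 dBFS.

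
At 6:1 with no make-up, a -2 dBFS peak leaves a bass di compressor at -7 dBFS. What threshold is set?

-8 dBFS

Gain reduction = -2 − (-7) = 5 dB; output overshoot = GR / (R − 1) = 5 / 5 = 1 dB.
Threshold = output − output overshoot = -7 − 1 = -8 dBFS.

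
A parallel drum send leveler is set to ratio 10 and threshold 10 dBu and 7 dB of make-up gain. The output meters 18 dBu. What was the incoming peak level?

20 dBu

Before make-up, the level was 18 − 7 = 11 dBu.
The compressed level sits 11 − 10 = 1 dB over threshold.
Input overshoot = R × output overshoot = 10 dB → input = 10 + 10 = 20 dBu.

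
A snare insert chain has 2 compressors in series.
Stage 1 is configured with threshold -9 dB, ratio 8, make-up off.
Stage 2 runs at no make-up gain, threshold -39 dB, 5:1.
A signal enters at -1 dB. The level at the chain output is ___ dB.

Stage 1: overshoot 8 dB → 8/8 = 1 dB → -8 dB.
Stage 2: overshoot 31 dB → 31/5 = 6.2 dB → -32.8 dB.

-32.8 dB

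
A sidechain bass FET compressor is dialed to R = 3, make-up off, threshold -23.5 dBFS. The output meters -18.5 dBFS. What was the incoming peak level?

-8.5 dBFS

The compressed level sits -18.5 − (-23.5) = 5 dB over threshold.
Undo the ratio: input overshoot = 5 × 3 = 15 dB, giving input = -8.5 dBFS.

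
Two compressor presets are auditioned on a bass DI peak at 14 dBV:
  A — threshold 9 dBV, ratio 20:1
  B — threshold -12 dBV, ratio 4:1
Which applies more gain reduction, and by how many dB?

A: GR = 5 − 5/20 = 4.75 dB.
B: GR = 26 − 26/4 = 19.5 dB.
B reduces 14.75 dB more.

B, by 14.75 dB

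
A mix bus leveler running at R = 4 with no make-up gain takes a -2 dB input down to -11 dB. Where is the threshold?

Let T be the threshold. Output overshoot = (input overshoot)/R, so -11 − T = (-2 − T)/4.
4·(-11 − T) = -2 − T → 3·T = -44 − (-2) = -42.
T = -42/3 = -14 dB.

-14 dB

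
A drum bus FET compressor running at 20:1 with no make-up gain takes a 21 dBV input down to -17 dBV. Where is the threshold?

-19 dBV

Let T be the threshold. Output overshoot = (input overshoot)/R, so -17 − T = (21 − T)/20.
20·(-17 − T) = 21 − T → 19·T = -340 − 21 = -361.
T = -361/19 = -19 dBV.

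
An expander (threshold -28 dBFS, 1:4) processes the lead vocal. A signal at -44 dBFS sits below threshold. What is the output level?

-92 dBFS

Below threshold, a 1:4 expander applies gain = (4−1)×(T − x) of attenuation.
(4−1) × 16 = 48 dB, so output = -44 − 48 = -92 dBFS.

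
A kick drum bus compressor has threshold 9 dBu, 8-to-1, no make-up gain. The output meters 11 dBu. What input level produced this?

25 dBu

Post-compression overshoot = 11 − 9 = 2 dB.
Undo the ratio: input overshoot = 2 × 8 = 16 dB, giving input = 25 dBu.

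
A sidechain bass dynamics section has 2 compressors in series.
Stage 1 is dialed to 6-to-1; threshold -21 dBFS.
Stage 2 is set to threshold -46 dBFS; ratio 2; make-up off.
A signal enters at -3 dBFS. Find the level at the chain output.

Stage 1: 18 dB above -21 dBFS, reduced 6:1 to 3 dB above → -18 dBFS.
Stage 2: 28 dB above -46 dBFS, reduced 2:1 to 14 dB above → -32 dBFS.

-32 dBFS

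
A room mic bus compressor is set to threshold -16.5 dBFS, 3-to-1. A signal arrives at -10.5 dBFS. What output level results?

The input is 6 dB above the -16.5 dBFS threshold.
3:1 compression reduces that to 6/3 = 2 dB over.
That puts the output at -14.5 dBFS.

-14.5 dBFS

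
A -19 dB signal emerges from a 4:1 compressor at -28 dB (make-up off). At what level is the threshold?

-31 dB

Let T be the threshold. Output overshoot = (input overshoot)/R, so -28 − T = (-19 − T)/4.
4·(-28 − T) = -19 − T → 3·T = -112 − (-19) = -93.
T = -93/3 = -31 dB.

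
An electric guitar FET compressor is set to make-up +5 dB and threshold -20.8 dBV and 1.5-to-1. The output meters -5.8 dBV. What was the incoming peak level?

Remove make-up: -5.8 − 5 = -10.8 dBV.
That's 10 dB above the -20.8 dBV threshold.
Input overshoot = R × output overshoot = 15 dB → input = -20.8 + 15 = -5.8 dBV.

-5.8 dBV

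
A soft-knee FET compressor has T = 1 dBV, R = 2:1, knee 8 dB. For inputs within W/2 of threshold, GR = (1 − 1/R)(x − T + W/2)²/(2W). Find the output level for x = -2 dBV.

-2.03125 dBV

x − T + W/2 = -2 − 1 + 4 = 1.
GR = (1 − 1/2) × 1² / 16 = 0.5 × 1 / 16 = 0.03125 dB.
Output = -2 − 0.03125 = -2.03125 dBV.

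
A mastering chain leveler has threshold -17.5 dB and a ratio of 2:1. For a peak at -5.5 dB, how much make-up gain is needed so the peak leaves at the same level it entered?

6 dB

Without make-up, output = threshold + overshoot/2 = -17.5 + 6 = -11.5 dB.
Gap to target: 6 dB.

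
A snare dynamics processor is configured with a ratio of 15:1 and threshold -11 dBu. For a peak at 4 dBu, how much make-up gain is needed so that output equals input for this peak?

Without make-up, output = threshold + overshoot/15 = -11 + 1 = -10 dBu.
Gap to target: 14 dB.

14 dB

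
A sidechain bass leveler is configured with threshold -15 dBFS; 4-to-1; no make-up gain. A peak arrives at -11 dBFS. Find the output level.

Overshoot: -11 − (-15) = 4 dB.
At 4:1 the overshoot is divided by 4, leaving 1 dB above threshold.
That puts the output at -14 dBFS.

-14 dBFS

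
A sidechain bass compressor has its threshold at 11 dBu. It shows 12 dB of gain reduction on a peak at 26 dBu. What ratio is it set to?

5:1

Input overshoot = 26 − 11 = 15 dB.
Output overshoot = 15 − 12 = 3 dB.
Ratio = input overshoot / output overshoot = 15 / 3 = 5.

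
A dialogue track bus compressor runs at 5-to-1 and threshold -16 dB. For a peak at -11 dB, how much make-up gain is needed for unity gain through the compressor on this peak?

4 dB

The peak compresses to -16 + 5/5 = -15 dB.
To reach -11 dB requires -11 − (-15) = 4 dB of make-up.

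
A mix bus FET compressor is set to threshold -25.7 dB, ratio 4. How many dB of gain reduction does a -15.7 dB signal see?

7.5 dB

The signal is 10 dB above threshold.
A 4:1 ratio leaves 2.5 dB of that excess.
GR = overshoot in − overshoot out = 10 − 2.5 = 7.5 dB.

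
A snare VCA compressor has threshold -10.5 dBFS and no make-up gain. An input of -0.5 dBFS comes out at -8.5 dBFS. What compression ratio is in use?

5:1

Input overshoot = -0.5 − (-10.5) = 10 dB; output overshoot = -8.5 − (-10.5) = 2 dB.
Ratio = 10 / 2 = 5.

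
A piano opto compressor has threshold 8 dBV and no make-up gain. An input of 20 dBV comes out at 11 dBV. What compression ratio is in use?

Input overshoot = 20 − 8 = 12 dB; output overshoot = 11 − 8 = 3 dB.
Ratio = 12 / 3 = 4.

4:1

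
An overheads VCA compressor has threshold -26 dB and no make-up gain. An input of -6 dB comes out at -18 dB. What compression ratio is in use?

2.5:1

Input overshoot = -6 − (-26) = 20 dB; output overshoot = -18 − (-26) = 8 dB.
Ratio = 20 / 8 = 2.5.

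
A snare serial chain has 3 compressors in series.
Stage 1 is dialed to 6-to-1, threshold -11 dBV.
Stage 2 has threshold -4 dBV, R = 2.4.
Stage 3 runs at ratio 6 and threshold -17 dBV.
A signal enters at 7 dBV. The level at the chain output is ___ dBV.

Stage 1: 7 dBV is 18 dB over -11 dBV; at 6:1 that becomes 3 dB over, giving -8 dBV.
Stage 2: below threshold (-8 ≤ -4); passes unchanged; output -8 dBV.
Stage 3: 9 dB above -17 dBV, reduced 6:1 to 1.5 dB above → -15.5 dBV.

-15.5 dBV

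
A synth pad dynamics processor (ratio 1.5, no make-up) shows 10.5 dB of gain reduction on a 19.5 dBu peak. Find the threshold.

Gain reduction = 19.5 − 9 = 10.5 dB; output overshoot = GR / (R − 1) = 10.5 / 0.5 = 21 dB.
Threshold = output − output overshoot = 9 − 21 = -12 dBu.

-12 dBu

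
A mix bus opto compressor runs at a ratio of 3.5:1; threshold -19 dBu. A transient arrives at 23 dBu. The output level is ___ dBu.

-7 dBu

The input is 42 dB above the -19 dBu threshold.
At 3.5:1 the overshoot is divided by 3.5, leaving 12 dB above threshold.
Output = -19 + 12 = -7 dBu.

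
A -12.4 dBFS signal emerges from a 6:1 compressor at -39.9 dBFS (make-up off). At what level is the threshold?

-45.4 dBFS

Gain reduction = -12.4 − (-39.9) = 27.5 dB; output overshoot = GR / (R − 1) = 27.5 / 5 = 5.5 dB.
Threshold = output − output overshoot = -39.9 − 5.5 = -45.4 dBFS.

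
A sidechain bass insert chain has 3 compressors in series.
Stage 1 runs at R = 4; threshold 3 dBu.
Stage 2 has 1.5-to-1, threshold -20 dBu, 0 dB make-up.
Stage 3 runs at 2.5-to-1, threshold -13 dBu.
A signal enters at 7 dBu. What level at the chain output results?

-9.4 dBu

Stage 1: 4 dB above 3 dBu, reduced 4:1 to 1 dB above → 4 dBu.
Stage 2: 24 dB above -20 dBu, reduced 1.5:1 to 16 dB above → -4 dBu.
Stage 3: -4 dBu is 9 dB over -13 dBu; at 2.5:1 that becomes 3.6 dB over, giving -9.4 dBu.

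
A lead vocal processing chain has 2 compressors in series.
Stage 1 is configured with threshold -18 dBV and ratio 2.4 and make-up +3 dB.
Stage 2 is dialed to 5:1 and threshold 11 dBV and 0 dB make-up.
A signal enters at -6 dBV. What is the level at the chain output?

-10 dBV

Stage 1: -6 dBV is 12 dB over -18 dBV; at 2.4:1 that becomes 5 dB over, giving -13 dBV; +3 dB make-up → -10 dBV.
Stage 2: -10 dBV is at or below the 11 dBV threshold — no compression; output -10 dBV.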